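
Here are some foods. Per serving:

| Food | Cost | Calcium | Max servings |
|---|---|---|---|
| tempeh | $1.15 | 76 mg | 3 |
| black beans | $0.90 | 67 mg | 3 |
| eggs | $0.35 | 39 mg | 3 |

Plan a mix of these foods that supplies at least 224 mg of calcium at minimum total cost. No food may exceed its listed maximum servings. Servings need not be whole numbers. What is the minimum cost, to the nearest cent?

$2.49

Cost per mg of calcium: eggs $0.0090, black beans $0.0134, tempeh $0.0151.
Take 3 servings of eggs: +117.0 mg calcium for $1.05 (total $1.05, still need 107.0 mg).
Take 1.597 servings of black beans: +107.0 mg calcium for $1.44 (total $2.49, still need 0.0 mg).
Filling from the cheapest source first is optimal under one linear minimum: $2.49.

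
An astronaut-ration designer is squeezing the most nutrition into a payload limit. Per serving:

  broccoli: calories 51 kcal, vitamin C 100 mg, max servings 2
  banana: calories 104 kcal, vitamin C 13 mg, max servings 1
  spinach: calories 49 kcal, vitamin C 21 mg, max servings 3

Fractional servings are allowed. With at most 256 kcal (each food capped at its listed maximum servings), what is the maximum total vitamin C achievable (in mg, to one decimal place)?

Vitamin C per kcal: broccoli 1.961, spinach 0.4286, banana 0.125.
Take 2 servings of broccoli: uses 102 kcal, +200.0 mg vitamin C (running total 200.0 mg).
Take 3 servings of spinach: uses 147 kcal, +63.0 mg vitamin C (running total 263.0 mg).
Take 0.06731 servings of banana: uses 7 kcal, +0.9 mg vitamin C (running total 263.9 mg).
Greedy by best ratio exhausts the calories allowance optimally: 263.9 mg.

263.9 mg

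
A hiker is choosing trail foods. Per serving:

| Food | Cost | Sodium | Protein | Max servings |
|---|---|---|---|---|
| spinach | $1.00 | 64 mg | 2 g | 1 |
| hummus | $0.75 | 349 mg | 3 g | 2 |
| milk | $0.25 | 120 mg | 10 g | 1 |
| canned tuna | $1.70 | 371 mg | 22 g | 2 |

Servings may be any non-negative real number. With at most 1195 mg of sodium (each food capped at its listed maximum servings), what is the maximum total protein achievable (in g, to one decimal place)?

Protein per mg sodium: milk 0.08333, canned tuna 0.0593, spinach 0.03125, hummus 0.008596.
Take 1 serving of milk: uses 120 mg sodium, +10.0 g protein (running total 10.0 g).
Take 2 servings of canned tuna: uses 742 mg sodium, +44.0 g protein (running total 54.0 g).
Take 1 serving of spinach: uses 64 mg sodium, +2.0 g protein (running total 56.0 g).
Take 0.7708 servings of hummus: uses 269 mg sodium, +2.3 g protein (running total 58.3 g).
Greedy by best ratio exhausts the sodium allowance optimally: 58.3 g.

58.3 g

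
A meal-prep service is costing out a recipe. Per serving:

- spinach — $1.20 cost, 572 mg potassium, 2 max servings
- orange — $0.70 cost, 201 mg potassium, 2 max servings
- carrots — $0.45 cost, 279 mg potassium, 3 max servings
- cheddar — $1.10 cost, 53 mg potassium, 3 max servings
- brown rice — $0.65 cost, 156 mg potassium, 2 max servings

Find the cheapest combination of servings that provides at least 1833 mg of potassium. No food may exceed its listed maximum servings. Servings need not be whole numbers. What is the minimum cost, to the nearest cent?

$3.44

Cost per mg of potassium: carrots $0.0016, spinach $0.0021, orange $0.0035, brown rice $0.0042, cheddar $0.0208.
Take 3 servings of carrots: +837.0 mg potassium for $1.35 (total $1.35, still need 996.0 mg).
Take 1.741 servings of spinach: +996.0 mg potassium for $2.09 (total $3.44, still need 0.0 mg).
Greedy by cheapest-per-mg is optimal for a single linear constraint, so the minimum cost is $3.44.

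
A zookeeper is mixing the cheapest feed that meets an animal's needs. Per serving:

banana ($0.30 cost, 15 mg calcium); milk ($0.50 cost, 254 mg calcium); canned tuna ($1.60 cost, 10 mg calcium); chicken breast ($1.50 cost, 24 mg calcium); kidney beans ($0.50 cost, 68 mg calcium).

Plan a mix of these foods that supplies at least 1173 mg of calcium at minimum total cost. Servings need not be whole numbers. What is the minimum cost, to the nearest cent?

Cost per mg of calcium: milk $0.0020, kidney beans $0.0074, banana $0.0200, chicken breast $0.0625, canned tuna $0.1600.
With no serving limits, use only milk: 1173 mg / 254 mg = 4.618 servings × $0.50 = $2.31.

$2.31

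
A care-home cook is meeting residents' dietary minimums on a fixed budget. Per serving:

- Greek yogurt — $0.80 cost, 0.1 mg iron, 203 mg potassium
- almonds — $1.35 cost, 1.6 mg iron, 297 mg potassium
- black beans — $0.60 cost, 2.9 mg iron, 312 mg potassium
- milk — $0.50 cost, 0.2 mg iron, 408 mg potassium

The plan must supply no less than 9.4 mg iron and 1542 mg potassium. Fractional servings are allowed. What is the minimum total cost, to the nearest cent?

With two linear requirements the optimum uses one or two foods; enumerate the corners.
Greek yogurt only: max(9.4/0.1, 1542/203) = 94 servings → $75.20.
almonds only: max(9.4/1.6, 1542/297) = 5.875 servings → $7.93.
black beans only: max(9.4/2.9, 1542/312) = 4.942 servings → $2.97.
milk only: max(9.4/0.2, 1542/408) = 47 servings → $23.50.
Greek yogurt + almonds: intersection lies outside the first quadrant.
Greek yogurt + black beans with both tight: 2.761 servings and 3.146 servings → $4.10.
Greek yogurt + milk: the both-tight solution has a negative serving — not a feasible corner.
almonds + black beans with both tight: 4.25 servings and 0.8964 servings → $6.28.
almonds + milk with both targets exact would need a negative amount; discard.
black beans + milk with both tight: 3.147 servings and 1.373 servings → $2.57.
Cheapest feasible corner: $2.57.

$2.57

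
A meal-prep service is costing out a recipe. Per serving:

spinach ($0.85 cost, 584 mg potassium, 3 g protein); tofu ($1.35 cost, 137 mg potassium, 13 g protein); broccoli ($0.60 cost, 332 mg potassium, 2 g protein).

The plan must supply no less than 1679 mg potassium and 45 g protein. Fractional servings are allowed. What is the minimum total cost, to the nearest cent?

$5.85

spinach only: max(1679/584, 45/3) = 15 servings → $12.75.
tofu only: max(1679/137, 45/13) = 12.26 servings → $16.54.
broccoli only: max(1679/332, 45/2) = 22.5 servings → $13.50.
spinach + tofu with both tight: 2.181 servings and 2.958 servings → $5.85.
spinach + broccoli: intersection lies outside the first quadrant.
tofu + broccoli with both tight: 2.865 servings and 3.875 servings → $6.19.
The minimum over all feasible corners is $5.85.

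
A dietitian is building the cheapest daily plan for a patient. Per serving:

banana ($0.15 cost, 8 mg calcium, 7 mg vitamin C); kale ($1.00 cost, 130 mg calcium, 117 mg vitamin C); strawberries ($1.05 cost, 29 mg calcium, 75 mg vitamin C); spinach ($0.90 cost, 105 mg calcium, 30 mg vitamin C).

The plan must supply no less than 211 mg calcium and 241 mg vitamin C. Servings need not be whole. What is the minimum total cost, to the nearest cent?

Check every corner: each single food scaled to meet both minima, and each pair solved so both constraints bind.
banana only: max(211/8, 241/7) = 34.43 servings → $5.16.
kale only: max(211/130, 241/117) = 2.06 servings → $2.06.
strawberries only: max(211/29, 241/75) = 7.276 servings → $7.64.
spinach only: max(211/105, 241/30) = 8.033 servings → $7.23.
banana + kale: intersection lies outside the first quadrant.
banana + strawberries with both tight: 22.26 servings and 1.136 servings → $4.53.
banana + spinach with both targets exact would need a negative amount; discard.
kale + strawberries with both tight: 1.39 servings and 1.045 servings → $2.49.
kale + spinach with both targets exact would need a negative amount; discard.
strawberries + spinach with both tight: 2.709 servings and 1.261 servings → $3.98.
Cheapest feasible corner: $2.06.

$2.06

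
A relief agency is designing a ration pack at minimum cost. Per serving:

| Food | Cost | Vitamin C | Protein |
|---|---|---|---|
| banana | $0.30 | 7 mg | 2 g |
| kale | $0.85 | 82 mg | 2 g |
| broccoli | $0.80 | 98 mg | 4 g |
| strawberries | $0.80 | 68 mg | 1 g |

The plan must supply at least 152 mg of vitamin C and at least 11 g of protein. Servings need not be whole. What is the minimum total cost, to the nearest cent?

$1.92

banana only: max(152/7, 11/2) = 21.71 servings → $6.51.
kale only: max(152/82, 11/2) = 5.5 servings → $4.67.
broccoli only: max(152/98, 11/4) = 2.75 servings → $2.20.
strawberries only: max(152/68, 11/1) = 11 servings → $8.80.
banana + kale with both tight: 3.987 servings and 1.513 servings → $2.48.
banana + broccoli with both tight: 2.798 servings and 1.351 servings → $1.92.
banana + strawberries with both tight: 4.62 servings and 1.76 servings → $2.79.
kale + broccoli: intersection lies outside the first quadrant.
kale + strawberries with both targets exact would need a negative amount; discard.
broccoli + strawberries: the both-tight solution has a negative serving — not a feasible corner.
The minimum over all feasible corners is $1.92.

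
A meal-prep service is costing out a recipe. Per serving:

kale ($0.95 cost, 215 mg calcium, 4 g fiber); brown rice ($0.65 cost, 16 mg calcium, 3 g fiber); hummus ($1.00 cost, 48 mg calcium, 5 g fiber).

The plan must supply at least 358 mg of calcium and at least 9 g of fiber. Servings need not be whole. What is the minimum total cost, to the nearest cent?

$2.03

A basic optimal solution has at most two foods positive. Try each food alone and each pair with both targets met exactly.
kale only: max(358/215, 9/4) = 2.25 servings → $2.14.
brown rice only: max(358/16, 9/3) = 22.38 servings → $14.54.
hummus only: max(358/48, 9/5) = 7.458 servings → $7.46.
kale + brown rice with both tight: 1.601 servings and 0.8657 servings → $2.08.
kale + hummus with both tight: 1.538 servings and 0.5696 servings → $2.03.
brown rice + hummus with both targets exact would need a negative amount; discard.
Cheapest feasible corner: $2.03.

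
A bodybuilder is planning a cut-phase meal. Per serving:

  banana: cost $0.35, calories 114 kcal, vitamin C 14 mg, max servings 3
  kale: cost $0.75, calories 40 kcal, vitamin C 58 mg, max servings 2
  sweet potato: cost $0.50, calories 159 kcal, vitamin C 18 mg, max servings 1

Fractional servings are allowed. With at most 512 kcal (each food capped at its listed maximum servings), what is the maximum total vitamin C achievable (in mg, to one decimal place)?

Vitamin C per kcal: kale 1.45, banana 0.1228, sweet potato 0.1132.
Take 2 servings of kale: uses 80 kcal, +116.0 mg vitamin C (running total 116.0 mg).
Take 3 servings of banana: uses 342 kcal, +42.0 mg vitamin C (running total 158.0 mg).
Take 0.566 servings of sweet potato: uses 90 kcal, +10.2 mg vitamin C (running total 168.2 mg).
Filling greedily by vitamin C-per-kcal is optimal for one linear limit, giving 168.2 mg.

168.2 mg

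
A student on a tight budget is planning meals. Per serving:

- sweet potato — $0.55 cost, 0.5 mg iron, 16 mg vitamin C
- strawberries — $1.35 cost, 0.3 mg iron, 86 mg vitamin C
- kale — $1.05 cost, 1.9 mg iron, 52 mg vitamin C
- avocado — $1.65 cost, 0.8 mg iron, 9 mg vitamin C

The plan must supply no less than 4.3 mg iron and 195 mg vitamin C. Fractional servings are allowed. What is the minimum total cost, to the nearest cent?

With two linear requirements the optimum uses one or two foods; enumerate the corners.
sweet potato only: max(4.3/0.5, 195/16) = 12.19 servings → $6.70.
strawberries only: max(4.3/0.3, 195/86) = 14.33 servings → $19.35.
kale only: max(4.3/1.9, 195/52) = 3.75 servings → $3.94.
avocado only: max(4.3/0.8, 195/9) = 21.67 servings → $35.75.
sweet potato + strawberries with both tight: 8.149 servings and 0.7513 servings → $5.50.
sweet potato + kale: the both-tight solution has a negative serving — not a feasible corner.
sweet potato + avocado: the both-tight solution has a negative serving — not a feasible corner.
strawberries + kale with both tight: 0.9939 servings and 2.106 servings → $3.55.
strawberries + avocado with both tight: 1.775 servings and 4.71 servings → $10.17.
kale + avocado: intersection lies outside the first quadrant.
Cheapest feasible corner: $3.55.

$3.55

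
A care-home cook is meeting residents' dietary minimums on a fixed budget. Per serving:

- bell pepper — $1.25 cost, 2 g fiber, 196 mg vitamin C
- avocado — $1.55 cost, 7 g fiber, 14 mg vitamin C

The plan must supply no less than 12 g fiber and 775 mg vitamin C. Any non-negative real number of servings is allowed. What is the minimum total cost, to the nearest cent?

$5.81

An LP optimum is at a vertex; with two nutrient constraints at most two foods are used. Check each candidate.
bell pepper only: max(12/2, 775/196) = 6 servings → $7.50.
avocado only: max(12/7, 775/14) = 55.36 servings → $85.80.
bell pepper + avocado with both tight: 3.911 servings and 0.5967 servings → $5.81.
Cheapest feasible corner: $5.81.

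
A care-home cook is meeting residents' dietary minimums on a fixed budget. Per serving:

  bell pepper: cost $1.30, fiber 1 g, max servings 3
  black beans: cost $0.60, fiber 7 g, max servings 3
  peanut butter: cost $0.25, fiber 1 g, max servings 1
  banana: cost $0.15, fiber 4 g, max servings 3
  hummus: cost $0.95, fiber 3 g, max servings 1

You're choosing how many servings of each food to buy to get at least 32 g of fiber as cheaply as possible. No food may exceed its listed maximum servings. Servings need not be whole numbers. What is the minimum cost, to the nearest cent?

Cost per g of fiber: banana $0.0375, black beans $0.0857, peanut butter $0.2500, hummus $0.3167, bell pepper $1.3000.
Take 3 servings of banana: +12.0 g fiber for $0.45 (total $0.45, still need 20.0 g).
Take 2.857 servings of black beans: +20.0 g fiber for $1.71 (total $2.16, still need 0.0 g).
Filling from the cheapest source first is optimal under one linear minimum: $2.16.

$2.16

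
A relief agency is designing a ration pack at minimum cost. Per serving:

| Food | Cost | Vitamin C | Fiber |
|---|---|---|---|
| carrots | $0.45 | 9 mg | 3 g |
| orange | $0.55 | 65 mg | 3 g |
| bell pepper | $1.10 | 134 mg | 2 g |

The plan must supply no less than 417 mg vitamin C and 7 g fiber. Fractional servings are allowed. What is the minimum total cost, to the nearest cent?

Minimising a linear cost over {vitamin C ≥ 417, fiber ≥ 7, servings ≥ 0} — the optimum is at a vertex, using one or two foods.
carrots only: max(417/9, 7/3) = 46.33 servings → $20.85.
orange only: max(417/65, 7/3) = 6.415 servings → $3.53.
bell pepper only: max(417/134, 7/2) = 3.5 servings → $3.85.
carrots + orange with both targets exact would need a negative amount; discard.
carrots + bell pepper with both tight: 0.2708 servings and 3.094 servings → $3.52.
orange + bell pepper with both tight: 0.3824 servings and 2.926 servings → $3.43.
Cheapest feasible corner: $3.43.

$3.43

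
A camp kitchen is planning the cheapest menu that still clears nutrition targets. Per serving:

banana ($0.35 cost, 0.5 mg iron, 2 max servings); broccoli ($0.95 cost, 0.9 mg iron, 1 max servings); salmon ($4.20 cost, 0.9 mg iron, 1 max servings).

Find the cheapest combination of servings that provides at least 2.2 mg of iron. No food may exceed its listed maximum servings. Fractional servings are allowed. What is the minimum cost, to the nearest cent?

Cost per mg of iron: banana $0.7000, broccoli $1.0556, salmon $4.6667.
Take 2 servings of banana: +1.0 mg iron for $0.70 (total $0.70, still need 1.2 mg).
Take 1 serving of broccoli: +0.9 mg iron for $0.95 (total $1.65, still need 0.3 mg).
Take 0.3333 servings of salmon: +0.3 mg iron for $1.40 (total $3.05, still need 0.0 mg).
Greedy by cheapest-per-mg is optimal for a single linear constraint, so the minimum cost is $3.05.

$3.05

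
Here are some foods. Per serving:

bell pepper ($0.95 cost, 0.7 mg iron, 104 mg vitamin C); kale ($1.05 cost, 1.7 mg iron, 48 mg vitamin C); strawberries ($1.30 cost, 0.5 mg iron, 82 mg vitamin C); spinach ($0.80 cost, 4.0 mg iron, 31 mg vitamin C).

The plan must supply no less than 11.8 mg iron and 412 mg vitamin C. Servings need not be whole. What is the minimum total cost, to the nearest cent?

For a min-cost LP with two ≥-constraints, a basic feasible solution has at most two positive variables.
bell pepper only: max(11.8/0.7, 412/104) = 16.86 servings → $16.01.
kale only: max(11.8/1.7, 412/48) = 8.583 servings → $9.01.
strawberries only: max(11.8/0.5, 412/82) = 23.6 servings → $30.68.
spinach only: max(11.8/4.0, 412/31) = 13.29 servings → $10.63.
bell pepper + kale with both tight: 0.9358 servings and 6.556 servings → $7.77.
bell pepper + strawberries: the both-tight solution has a negative serving — not a feasible corner.
bell pepper + spinach with both tight: 3.252 servings and 2.381 servings → $4.99.
kale + strawberries with both tight: 6.6 servings and 1.161 servings → $8.44.
kale + spinach: intersection lies outside the first quadrant.
strawberries + spinach with both tight: 4.103 servings and 2.437 servings → $7.28.
So the least-cost plan costs $4.99.

$4.99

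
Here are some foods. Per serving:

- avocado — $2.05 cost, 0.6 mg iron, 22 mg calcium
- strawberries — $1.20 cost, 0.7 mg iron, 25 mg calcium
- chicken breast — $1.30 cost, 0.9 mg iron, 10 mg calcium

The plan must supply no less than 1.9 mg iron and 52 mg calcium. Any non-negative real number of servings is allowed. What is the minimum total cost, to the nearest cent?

$3.08

Compare the cost at each extreme point of the feasible region.
avocado only: max(1.9/0.6, 52/22) = 3.167 servings → $6.49.
strawberries only: max(1.9/0.7, 52/25) = 2.714 servings → $3.26.
chicken breast only: max(1.9/0.9, 52/10) = 5.2 servings → $6.76.
avocado + strawberries: the both-tight solution has a negative serving — not a feasible corner.
avocado + chicken breast with both tight: 2.014 servings and 0.7681 servings → $5.13.
strawberries + chicken breast with both tight: 1.794 servings and 0.7161 servings → $3.08.
The minimum over all feasible corners is $3.08.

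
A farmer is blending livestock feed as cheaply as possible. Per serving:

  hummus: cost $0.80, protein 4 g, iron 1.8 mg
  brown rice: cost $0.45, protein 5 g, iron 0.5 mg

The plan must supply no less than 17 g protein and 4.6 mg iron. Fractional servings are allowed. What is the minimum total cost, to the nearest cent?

For a min-cost LP with two ≥-constraints, a basic feasible solution has at most two positive variables.
hummus only: max(17/4, 4.6/1.8) = 4.25 servings → $3.40.
brown rice only: max(17/5, 4.6/0.5) = 9.2 servings → $4.14.
hummus + brown rice with both tight: 2.071 servings and 1.743 servings → $2.44.
So the least-cost plan costs $2.44.

$2.44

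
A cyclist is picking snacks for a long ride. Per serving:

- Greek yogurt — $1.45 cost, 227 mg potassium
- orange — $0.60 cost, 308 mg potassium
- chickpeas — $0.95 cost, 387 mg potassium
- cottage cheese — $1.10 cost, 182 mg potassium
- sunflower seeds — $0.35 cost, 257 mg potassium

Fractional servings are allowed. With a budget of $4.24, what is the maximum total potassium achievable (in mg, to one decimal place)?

Potassium per dollar: sunflower seeds 734.3, orange 513.3, chickpeas 407.4, cottage cheese 165.5, Greek yogurt 156.6.
With no serving limits, spend the whole cost allowance on sunflower seeds: $4.24 / $0.35 × 257 mg = 3113.4 mg.

3113.4 mg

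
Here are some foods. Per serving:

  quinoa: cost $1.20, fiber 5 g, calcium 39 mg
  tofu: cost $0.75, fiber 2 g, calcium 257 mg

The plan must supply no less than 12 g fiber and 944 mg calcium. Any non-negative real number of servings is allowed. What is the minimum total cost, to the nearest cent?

At the optimum either one food covers both requirements or two foods hit both targets exactly; no other combination can be cheaper.
quinoa only: max(12/5, 944/39) = 24.21 servings → $29.05.
tofu only: max(12/2, 944/257) = 6 servings → $4.50.
quinoa + tofu with both tight: 0.9909 servings and 3.523 servings → $3.83.
So the least-cost plan costs $3.83.

$3.83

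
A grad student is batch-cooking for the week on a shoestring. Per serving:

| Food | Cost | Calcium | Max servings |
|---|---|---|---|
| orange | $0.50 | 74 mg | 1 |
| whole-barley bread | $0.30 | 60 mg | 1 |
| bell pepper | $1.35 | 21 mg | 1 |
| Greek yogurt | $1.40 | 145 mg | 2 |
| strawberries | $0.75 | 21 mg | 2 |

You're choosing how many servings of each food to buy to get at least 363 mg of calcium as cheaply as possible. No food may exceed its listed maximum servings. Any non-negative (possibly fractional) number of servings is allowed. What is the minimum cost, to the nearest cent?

Cost per mg of calcium: whole-barley bread $0.0050, orange $0.0068, Greek yogurt $0.0097, strawberries $0.0357, bell pepper $0.0643.
Take 1 serving of whole-barley bread: +60.0 mg calcium for $0.30 (total $0.30, still need 303.0 mg).
Take 1 serving of orange: +74.0 mg calcium for $0.50 (total $0.80, still need 229.0 mg).
Take 1.579 servings of Greek yogurt: +229.0 mg calcium for $2.21 (total $3.01, still need 0.0 mg).
Filling from the cheapest source first is optimal under one linear minimum: $3.01.

$3.01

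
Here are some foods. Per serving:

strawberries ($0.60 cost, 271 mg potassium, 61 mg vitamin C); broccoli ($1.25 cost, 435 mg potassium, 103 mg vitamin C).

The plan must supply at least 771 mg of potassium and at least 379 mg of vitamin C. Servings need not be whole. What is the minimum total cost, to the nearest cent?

The cheapest plan sits at a corner of the feasible region — with two constraints it uses at most two foods.
strawberries only: max(771/271, 379/61) = 6.213 servings → $3.73.
broccoli only: max(771/435, 379/103) = 3.68 servings → $4.60.
strawberries + broccoli with both targets exact would need a negative amount; discard.
Cheapest feasible corner: $3.73.

$3.73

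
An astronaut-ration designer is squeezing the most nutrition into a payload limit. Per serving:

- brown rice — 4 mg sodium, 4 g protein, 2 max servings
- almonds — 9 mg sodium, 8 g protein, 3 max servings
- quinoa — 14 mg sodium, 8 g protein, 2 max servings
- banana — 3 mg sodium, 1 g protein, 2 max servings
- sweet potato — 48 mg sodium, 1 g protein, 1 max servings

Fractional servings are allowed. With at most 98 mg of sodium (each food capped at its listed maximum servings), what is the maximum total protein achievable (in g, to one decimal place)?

Protein per mg sodium: brown rice 1, almonds 0.8889, quinoa 0.5714, banana 0.3333, sweet potato 0.02083.
Take 2 servings of brown rice: uses 8 mg sodium, +8.0 g protein (running total 8.0 g).
Take 3 servings of almonds: uses 27 mg sodium, +24.0 g protein (running total 32.0 g).
Take 2 servings of quinoa: uses 28 mg sodium, +16.0 g protein (running total 48.0 g).
Take 2 servings of banana: uses 6 mg sodium, +2.0 g protein (running total 50.0 g).
Take 0.6042 servings of sweet potato: uses 29 mg sodium, +0.6 g protein (running total 50.6 g).
Greedy by best ratio exhausts the sodium allowance optimally: 50.6 g.

50.6 g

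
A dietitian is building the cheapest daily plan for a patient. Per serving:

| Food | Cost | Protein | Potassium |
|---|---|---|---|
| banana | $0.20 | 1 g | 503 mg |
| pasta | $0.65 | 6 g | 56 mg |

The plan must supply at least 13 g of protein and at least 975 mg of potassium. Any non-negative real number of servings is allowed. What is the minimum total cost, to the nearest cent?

banana only: max(13/1, 975/503) = 13 servings → $2.60.
pasta only: max(13/6, 975/56) = 17.41 servings → $11.32.
banana + pasta with both tight: 1.729 servings and 1.878 servings → $1.57.
Cheapest feasible corner: $1.57.

$1.57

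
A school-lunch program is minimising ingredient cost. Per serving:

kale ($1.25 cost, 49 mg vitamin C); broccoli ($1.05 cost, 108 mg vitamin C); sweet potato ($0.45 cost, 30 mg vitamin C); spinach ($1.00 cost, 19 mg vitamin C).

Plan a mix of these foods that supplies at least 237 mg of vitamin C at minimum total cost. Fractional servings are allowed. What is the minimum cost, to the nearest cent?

Cost per mg of vitamin C: broccoli $0.0097, sweet potato $0.0150, kale $0.0255, spinach $0.0526.
With no serving limits, use only broccoli: 237 mg / 108 mg = 2.194 servings × $1.05 = $2.30.

$2.30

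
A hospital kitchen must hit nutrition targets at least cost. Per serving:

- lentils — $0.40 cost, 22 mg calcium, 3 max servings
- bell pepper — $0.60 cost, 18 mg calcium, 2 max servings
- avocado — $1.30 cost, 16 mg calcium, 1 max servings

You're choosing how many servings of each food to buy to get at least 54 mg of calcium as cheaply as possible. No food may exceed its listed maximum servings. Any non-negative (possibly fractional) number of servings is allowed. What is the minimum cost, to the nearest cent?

$0.98

Cost per mg of calcium: lentils $0.0182, bell pepper $0.0333, avocado $0.0813.
Take 2.455 servings of lentils: +54.0 mg calcium for $0.98 (total $0.98, still need 0.0 mg).
Greedy by cheapest-per-mg is optimal for a single linear constraint, so the minimum cost is $0.98.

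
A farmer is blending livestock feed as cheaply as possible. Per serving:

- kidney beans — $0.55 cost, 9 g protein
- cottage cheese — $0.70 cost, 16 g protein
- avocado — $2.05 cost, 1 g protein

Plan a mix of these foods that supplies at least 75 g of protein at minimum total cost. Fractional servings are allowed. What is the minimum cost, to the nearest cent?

Cost per g of protein: cottage cheese $0.0437, kidney beans $0.0611, avocado $2.0500.
With no serving limits, use only cottage cheese: 75 g / 16 g = 4.688 servings × $0.70 = $3.28.

$3.28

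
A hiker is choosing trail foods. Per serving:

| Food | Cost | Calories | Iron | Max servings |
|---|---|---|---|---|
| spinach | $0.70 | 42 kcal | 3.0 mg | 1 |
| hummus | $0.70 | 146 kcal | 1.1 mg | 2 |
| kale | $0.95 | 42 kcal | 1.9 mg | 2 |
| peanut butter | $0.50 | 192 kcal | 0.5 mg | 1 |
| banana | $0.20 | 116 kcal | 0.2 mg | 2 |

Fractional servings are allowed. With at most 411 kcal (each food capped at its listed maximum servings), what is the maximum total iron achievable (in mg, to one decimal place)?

8.9 mg

Iron per kcal: spinach 0.07143, kale 0.04524, hummus 0.007534, peanut butter 0.002604, banana 0.001724.
Take 1 serving of spinach: uses 42 kcal, +3.0 mg iron (running total 3.0 mg).
Take 2 servings of kale: uses 84 kcal, +3.8 mg iron (running total 6.8 mg).
Take 1.952 servings of hummus: uses 285 kcal, +2.1 mg iron (running total 8.9 mg).
Greedy by best ratio exhausts the calories allowance optimally: 8.9 mg.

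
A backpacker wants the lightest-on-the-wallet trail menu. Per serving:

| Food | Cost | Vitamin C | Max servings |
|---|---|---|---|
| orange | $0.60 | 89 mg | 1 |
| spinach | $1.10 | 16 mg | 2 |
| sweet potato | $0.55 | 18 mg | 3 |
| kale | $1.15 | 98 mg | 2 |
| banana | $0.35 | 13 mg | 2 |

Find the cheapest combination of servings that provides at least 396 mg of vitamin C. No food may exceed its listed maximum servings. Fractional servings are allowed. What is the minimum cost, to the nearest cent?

$7.38

Cost per mg of vitamin C: orange $0.0067, kale $0.0117, banana $0.0269, sweet potato $0.0306, spinach $0.0688.
Take 1 serving of orange: +89.0 mg vitamin C for $0.60 (total $0.60, still need 307.0 mg).
Take 2 servings of kale: +196.0 mg vitamin C for $2.30 (total $2.90, still need 111.0 mg).
Take 2 servings of banana: +26.0 mg vitamin C for $0.70 (total $3.60, still need 85.0 mg).
Take 3 servings of sweet potato: +54.0 mg vitamin C for $1.65 (total $5.25, still need 31.0 mg).
Take 1.938 servings of spinach: +31.0 mg vitamin C for $2.13 (total $7.38, still need 0.0 mg).
Greedy by cheapest-per-mg is optimal for a single linear constraint, so the minimum cost is $7.38.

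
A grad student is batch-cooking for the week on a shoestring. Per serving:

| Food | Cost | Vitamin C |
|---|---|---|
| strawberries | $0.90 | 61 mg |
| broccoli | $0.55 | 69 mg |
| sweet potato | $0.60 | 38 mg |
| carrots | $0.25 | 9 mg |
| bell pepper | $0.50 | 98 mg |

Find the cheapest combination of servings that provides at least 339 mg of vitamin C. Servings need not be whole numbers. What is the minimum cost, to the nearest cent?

Cost per mg of vitamin C: bell pepper $0.0051, broccoli $0.0080, strawberries $0.0148, sweet potato $0.0158, carrots $0.0278.
With no serving limits, use only bell pepper: 339 mg / 98 mg = 3.459 servings × $0.50 = $1.73.

$1.73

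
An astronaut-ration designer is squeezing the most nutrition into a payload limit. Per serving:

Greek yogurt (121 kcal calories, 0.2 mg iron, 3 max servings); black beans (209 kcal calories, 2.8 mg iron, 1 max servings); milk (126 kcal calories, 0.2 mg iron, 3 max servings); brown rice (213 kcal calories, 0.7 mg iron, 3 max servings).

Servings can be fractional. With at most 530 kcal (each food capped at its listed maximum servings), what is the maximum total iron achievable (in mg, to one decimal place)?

3.9 mg

Iron per kcal: black beans 0.0134, brown rice 0.003286, Greek yogurt 0.001653, milk 0.001587.
Take 1 serving of black beans: uses 209 kcal, +2.8 mg iron (running total 2.8 mg).
Take 1.507 servings of brown rice: uses 321 kcal, +1.1 mg iron (running total 3.9 mg).
Filling greedily by iron-per-kcal is optimal for one linear limit, giving 3.9 mg.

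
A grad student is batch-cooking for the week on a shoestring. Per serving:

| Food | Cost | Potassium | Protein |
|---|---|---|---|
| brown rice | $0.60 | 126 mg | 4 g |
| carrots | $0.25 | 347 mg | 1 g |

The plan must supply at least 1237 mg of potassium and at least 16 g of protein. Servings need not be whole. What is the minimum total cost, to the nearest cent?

$2.63

brown rice only: max(1237/126, 16/4) = 9.817 servings → $5.89.
carrots only: max(1237/347, 16/1) = 16 servings → $4.00.
brown rice + carrots with both tight: 3.419 servings and 2.323 servings → $2.63.
So the least-cost plan costs $2.63.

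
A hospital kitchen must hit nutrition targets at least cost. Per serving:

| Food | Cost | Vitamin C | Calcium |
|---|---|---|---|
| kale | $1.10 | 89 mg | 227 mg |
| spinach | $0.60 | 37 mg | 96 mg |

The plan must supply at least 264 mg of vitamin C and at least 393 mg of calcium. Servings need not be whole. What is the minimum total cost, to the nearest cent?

$3.26

Two binding constraints pin down two serving amounts, so the optimal mix uses at most two foods. The candidates are each food alone (scaled to the tighter of vitamin C/calcium) and each pair with both constraints tight.
kale only: max(264/89, 393/227) = 2.966 servings → $3.26.
spinach only: max(264/37, 393/96) = 7.135 servings → $4.28.
kale + spinach: intersection lies outside the first quadrant.
Cheapest feasible corner: $3.26.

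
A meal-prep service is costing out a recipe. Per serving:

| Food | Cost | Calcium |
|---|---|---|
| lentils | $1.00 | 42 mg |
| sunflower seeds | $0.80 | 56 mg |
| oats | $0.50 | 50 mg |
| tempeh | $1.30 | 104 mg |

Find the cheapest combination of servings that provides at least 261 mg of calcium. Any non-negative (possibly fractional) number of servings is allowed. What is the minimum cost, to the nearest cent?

$2.61

Cost per mg of calcium: oats $0.0100, tempeh $0.0125, sunflower seeds $0.0143, lentils $0.0238.
With no serving limits, use only oats: 261 mg / 50 mg = 5.22 servings × $0.50 = $2.61.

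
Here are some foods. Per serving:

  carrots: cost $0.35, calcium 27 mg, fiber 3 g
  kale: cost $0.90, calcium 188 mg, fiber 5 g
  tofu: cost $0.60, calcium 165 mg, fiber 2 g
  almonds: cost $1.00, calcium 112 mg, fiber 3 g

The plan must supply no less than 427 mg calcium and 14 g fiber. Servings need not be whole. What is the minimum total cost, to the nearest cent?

$2.30

The cheapest plan sits at a corner of the feasible region — with two constraints it uses at most two foods.
carrots only: max(427/27, 14/3) = 15.81 servings → $5.54.
kale only: max(427/188, 14/5) = 2.8 servings → $2.52.
tofu only: max(427/165, 14/2) = 7 servings → $4.20.
almonds only: max(427/112, 14/3) = 4.667 servings → $4.67.
carrots + kale with both tight: 1.159 servings and 2.105 servings → $2.30.
carrots + tofu with both tight: 3.302 servings and 2.048 servings → $2.38.
carrots + almonds with both tight: 1.125 servings and 3.541 servings → $3.94.
kale + tofu: intersection lies outside the first quadrant.
kale + almonds: the both-tight solution has a negative serving — not a feasible corner.
tofu + almonds: intersection lies outside the first quadrant.
The minimum over all feasible corners is $2.30.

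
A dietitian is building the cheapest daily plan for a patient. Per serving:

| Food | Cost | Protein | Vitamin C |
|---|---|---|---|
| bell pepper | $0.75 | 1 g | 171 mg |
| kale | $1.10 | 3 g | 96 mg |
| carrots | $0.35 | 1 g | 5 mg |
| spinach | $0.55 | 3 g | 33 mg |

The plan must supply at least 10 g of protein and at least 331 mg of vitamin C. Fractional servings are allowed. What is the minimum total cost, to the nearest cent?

An LP optimum is at a vertex; with two nutrient constraints at most two foods are used. Check each candidate.
bell pepper only: max(10/1, 331/171) = 10 servings → $7.50.
kale only: max(10/3, 331/96) = 3.448 servings → $3.79.
carrots only: max(10/1, 331/5) = 66.2 servings → $23.17.
spinach only: max(10/3, 331/33) = 10.03 servings → $5.52.
bell pepper + kale with both tight: 0.07914 servings and 3.307 servings → $3.70.
bell pepper + carrots with both tight: 1.693 servings and 8.307 servings → $4.18.
bell pepper + spinach with both tight: 1.381 servings and 2.873 servings → $2.62.
kale + carrots: the both-tight solution has a negative serving — not a feasible corner.
kale + spinach: the both-tight solution has a negative serving — not a feasible corner.
carrots + spinach with both targets exact would need a negative amount; discard.
Cheapest feasible corner: $2.62.

$2.62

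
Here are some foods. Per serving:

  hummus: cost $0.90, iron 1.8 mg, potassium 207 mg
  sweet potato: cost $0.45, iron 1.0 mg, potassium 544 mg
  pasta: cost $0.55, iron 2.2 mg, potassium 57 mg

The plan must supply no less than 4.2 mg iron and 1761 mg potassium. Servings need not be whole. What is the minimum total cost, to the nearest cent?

$1.69

Compare the cost at each extreme point of the feasible region.
hummus only: max(4.2/1.8, 1761/207) = 8.507 servings → $7.66.
sweet potato only: max(4.2/1.0, 1761/544) = 4.2 servings → $1.89.
pasta only: max(4.2/2.2, 1761/57) = 30.89 servings → $16.99.
hummus + sweet potato with both tight: 0.6783 servings and 2.979 servings → $1.95.
hummus + pasta: intersection lies outside the first quadrant.
sweet potato + pasta with both tight: 3.189 servings and 0.4596 servings → $1.69.
Cheapest feasible corner: $1.69.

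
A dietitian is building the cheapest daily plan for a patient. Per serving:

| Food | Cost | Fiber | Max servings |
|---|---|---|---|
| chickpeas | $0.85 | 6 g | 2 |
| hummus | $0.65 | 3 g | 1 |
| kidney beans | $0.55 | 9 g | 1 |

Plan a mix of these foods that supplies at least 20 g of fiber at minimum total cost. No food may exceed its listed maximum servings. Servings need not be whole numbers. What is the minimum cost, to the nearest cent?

Cost per g of fiber: kidney beans $0.0611, chickpeas $0.1417, hummus $0.2167.
Take 1 serving of kidney beans: +9.0 g fiber for $0.55 (total $0.55, still need 11.0 g).
Take 1.833 servings of chickpeas: +11.0 g fiber for $1.56 (total $2.11, still need 0.0 g).
Greedy by cheapest-per-g is optimal for a single linear constraint, so the minimum cost is $2.11.

$2.11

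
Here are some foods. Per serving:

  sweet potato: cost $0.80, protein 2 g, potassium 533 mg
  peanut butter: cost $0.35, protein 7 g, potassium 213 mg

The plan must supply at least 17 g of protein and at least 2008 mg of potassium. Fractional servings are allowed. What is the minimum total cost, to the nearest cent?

The cheapest plan sits at a corner of the feasible region — with two constraints it uses at most two foods.
sweet potato only: max(17/2, 2008/533) = 8.5 servings → $6.80.
peanut butter only: max(17/7, 2008/213) = 9.427 servings → $3.30.
sweet potato + peanut butter with both tight: 3.157 servings and 1.526 servings → $3.06.
Cheapest feasible corner: $3.06.

$3.06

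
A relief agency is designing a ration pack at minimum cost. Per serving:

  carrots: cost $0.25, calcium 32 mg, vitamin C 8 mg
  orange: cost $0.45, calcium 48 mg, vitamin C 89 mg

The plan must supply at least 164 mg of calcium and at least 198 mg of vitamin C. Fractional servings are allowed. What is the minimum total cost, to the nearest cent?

$1.43

carrots only: max(164/32, 198/8) = 24.75 servings → $6.19.
orange only: max(164/48, 198/89) = 3.417 servings → $1.54.
carrots + orange with both tight: 2.067 servings and 2.039 servings → $1.43.
Cheapest feasible corner: $1.43.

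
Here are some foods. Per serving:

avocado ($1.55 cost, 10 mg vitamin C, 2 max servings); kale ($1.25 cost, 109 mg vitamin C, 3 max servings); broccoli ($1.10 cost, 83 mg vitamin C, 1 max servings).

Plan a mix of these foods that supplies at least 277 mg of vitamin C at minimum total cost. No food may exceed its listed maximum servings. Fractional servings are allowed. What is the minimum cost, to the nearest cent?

Cost per mg of vitamin C: kale $0.0115, broccoli $0.0133, avocado $0.1550.
Take 2.541 servings of kale: +277.0 mg vitamin C for $3.18 (total $3.18, still need 0.0 mg).
Greedy by cheapest-per-mg is optimal for a single linear constraint, so the minimum cost is $3.18.

$3.18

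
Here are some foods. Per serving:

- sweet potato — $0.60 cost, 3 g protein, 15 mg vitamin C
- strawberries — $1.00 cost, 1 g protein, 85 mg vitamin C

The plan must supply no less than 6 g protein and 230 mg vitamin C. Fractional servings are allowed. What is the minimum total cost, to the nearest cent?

Minimising a linear cost over {protein ≥ 6, vitamin C ≥ 230, servings ≥ 0} — the optimum is at a vertex, using one or two foods.
sweet potato only: max(6/3, 230/15) = 15.33 servings → $9.20.
strawberries only: max(6/1, 230/85) = 6 servings → $6.00.
sweet potato + strawberries with both tight: 1.167 servings and 2.5 servings → $3.20.
The minimum over all feasible corners is $3.20.

$3.20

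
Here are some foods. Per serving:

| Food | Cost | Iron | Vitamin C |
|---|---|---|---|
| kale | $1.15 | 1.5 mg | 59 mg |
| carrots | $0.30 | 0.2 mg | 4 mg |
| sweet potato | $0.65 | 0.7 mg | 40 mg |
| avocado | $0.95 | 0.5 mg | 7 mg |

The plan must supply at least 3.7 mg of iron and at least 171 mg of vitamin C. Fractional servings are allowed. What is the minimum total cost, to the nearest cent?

kale only: max(3.7/1.5, 171/59) = 2.898 servings → $3.33.
carrots only: max(3.7/0.2, 171/4) = 42.75 servings → $12.82.
sweet potato only: max(3.7/0.7, 171/40) = 5.286 servings → $3.44.
avocado only: max(3.7/0.5, 171/7) = 24.43 servings → $23.21.
kale + carrots with both targets exact would need a negative amount; discard.
kale + sweet potato with both tight: 1.513 servings and 2.043 servings → $3.07.
kale + avocado: intersection lies outside the first quadrant.
carrots + sweet potato with both tight: 5.442 servings and 3.731 servings → $4.06.
carrots + avocado: the both-tight solution has a negative serving — not a feasible corner.
sweet potato + avocado with both tight: 3.947 servings and 1.874 servings → $4.35.
Cheapest feasible corner: $3.07.

$3.07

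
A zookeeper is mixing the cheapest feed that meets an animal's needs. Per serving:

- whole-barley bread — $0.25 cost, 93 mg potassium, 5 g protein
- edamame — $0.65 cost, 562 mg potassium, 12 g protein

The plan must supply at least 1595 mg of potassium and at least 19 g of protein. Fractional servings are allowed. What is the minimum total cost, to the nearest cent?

whole-barley bread only: max(1595/93, 19/5) = 17.15 servings → $4.29.
edamame only: max(1595/562, 19/12) = 2.838 servings → $1.84.
whole-barley bread + edamame: the both-tight solution has a negative serving — not a feasible corner.
So the least-cost plan costs $1.84.

$1.84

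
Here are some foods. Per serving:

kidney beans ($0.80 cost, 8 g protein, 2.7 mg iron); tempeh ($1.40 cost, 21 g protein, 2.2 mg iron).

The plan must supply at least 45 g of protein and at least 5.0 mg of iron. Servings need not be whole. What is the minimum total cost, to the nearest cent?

$3.04

kidney beans only: max(45/8, 5.0/2.7) = 5.625 servings → $4.50.
tempeh only: max(45/21, 5.0/2.2) = 2.273 servings → $3.18.
kidney beans + tempeh with both tight: 0.1535 servings and 2.084 servings → $3.04.
The minimum over all feasible corners is $3.04.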